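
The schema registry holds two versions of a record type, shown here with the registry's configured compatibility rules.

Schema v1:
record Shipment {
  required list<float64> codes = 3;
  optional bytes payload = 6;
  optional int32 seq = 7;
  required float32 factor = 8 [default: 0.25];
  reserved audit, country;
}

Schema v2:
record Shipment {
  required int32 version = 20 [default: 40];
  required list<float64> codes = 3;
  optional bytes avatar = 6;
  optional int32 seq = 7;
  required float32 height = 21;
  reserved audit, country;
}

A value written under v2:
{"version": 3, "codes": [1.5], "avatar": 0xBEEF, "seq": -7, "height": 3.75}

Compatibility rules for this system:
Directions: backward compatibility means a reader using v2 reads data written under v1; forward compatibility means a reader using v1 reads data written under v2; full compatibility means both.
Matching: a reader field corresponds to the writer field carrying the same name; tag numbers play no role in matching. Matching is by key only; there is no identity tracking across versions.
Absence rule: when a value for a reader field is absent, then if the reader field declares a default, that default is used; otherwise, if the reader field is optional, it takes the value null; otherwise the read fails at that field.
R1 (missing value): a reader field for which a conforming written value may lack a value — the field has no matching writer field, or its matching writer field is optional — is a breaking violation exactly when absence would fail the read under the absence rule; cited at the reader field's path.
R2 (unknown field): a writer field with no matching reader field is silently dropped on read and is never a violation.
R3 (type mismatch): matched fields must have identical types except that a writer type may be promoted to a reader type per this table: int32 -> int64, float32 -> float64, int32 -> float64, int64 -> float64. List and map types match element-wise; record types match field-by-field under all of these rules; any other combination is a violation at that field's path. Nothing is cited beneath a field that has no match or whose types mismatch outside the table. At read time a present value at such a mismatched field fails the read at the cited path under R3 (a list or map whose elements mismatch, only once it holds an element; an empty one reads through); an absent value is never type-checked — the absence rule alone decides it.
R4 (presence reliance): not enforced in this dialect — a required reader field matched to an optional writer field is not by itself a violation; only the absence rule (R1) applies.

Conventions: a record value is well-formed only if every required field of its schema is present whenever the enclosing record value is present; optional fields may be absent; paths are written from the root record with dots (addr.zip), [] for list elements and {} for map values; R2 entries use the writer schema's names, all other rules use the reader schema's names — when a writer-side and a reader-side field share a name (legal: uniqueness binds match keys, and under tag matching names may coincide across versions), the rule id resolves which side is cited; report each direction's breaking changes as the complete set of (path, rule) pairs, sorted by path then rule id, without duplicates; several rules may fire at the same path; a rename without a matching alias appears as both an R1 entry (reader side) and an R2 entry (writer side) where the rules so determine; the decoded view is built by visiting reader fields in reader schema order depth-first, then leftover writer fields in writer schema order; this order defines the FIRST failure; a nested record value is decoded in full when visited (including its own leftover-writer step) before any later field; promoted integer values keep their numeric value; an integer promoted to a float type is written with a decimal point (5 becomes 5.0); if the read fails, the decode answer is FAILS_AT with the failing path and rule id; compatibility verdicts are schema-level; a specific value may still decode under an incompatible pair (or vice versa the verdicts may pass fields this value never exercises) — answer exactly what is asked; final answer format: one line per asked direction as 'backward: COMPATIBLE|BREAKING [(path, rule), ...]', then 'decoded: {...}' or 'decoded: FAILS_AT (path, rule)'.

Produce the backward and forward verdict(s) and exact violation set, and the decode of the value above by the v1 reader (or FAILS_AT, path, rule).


backward: BREAKING [(height, R1)]; forward: COMPATIBLE []; decoded: {"codes": [1.5], "payload": null, "seq": -7, "factor": 0.25}

arrows below run writer -> reader for Shipment
backward pass over Shipment, reader schema v2, writer schema v1:
  version: no writer match
  codes <- codes (list<float64> -> list<float64>, writer required)
  avatar: no writer match
  seq <- seq (int32 -> int32, writer optional)
  height: no writer match
  writer field payload has no reader counterpart
  writer field factor has no reader counterpart
  breaking: (height, R1)
  => 1 violation(s): backward is BREAKING for Shipment
forward pass over Shipment, reader schema v1, writer schema v2:
  codes <- codes (list<float64> -> list<float64>, writer required)
  payload: no writer match
  seq <- seq (int32 -> int32, writer optional)
  factor: no writer match
  writer field version has no reader counterpart
  writer field avatar has no reader counterpart
  writer field height has no reader counterpart
  => forward verdict for Shipment: COMPATIBLE, no violations
decode (reader v1):
  codes := [1.5]
  payload := null (not supplied -> null)
  seq := -7
  factor := 0.25 (no value, default fills)
  writer version: unmatched, discarded
  writer avatar: unmatched, discarded
  writer height: unmatched, discarded
  => decoded: {"codes": [1.5], "payload": null, "seq": -7, "factor": 0.25}


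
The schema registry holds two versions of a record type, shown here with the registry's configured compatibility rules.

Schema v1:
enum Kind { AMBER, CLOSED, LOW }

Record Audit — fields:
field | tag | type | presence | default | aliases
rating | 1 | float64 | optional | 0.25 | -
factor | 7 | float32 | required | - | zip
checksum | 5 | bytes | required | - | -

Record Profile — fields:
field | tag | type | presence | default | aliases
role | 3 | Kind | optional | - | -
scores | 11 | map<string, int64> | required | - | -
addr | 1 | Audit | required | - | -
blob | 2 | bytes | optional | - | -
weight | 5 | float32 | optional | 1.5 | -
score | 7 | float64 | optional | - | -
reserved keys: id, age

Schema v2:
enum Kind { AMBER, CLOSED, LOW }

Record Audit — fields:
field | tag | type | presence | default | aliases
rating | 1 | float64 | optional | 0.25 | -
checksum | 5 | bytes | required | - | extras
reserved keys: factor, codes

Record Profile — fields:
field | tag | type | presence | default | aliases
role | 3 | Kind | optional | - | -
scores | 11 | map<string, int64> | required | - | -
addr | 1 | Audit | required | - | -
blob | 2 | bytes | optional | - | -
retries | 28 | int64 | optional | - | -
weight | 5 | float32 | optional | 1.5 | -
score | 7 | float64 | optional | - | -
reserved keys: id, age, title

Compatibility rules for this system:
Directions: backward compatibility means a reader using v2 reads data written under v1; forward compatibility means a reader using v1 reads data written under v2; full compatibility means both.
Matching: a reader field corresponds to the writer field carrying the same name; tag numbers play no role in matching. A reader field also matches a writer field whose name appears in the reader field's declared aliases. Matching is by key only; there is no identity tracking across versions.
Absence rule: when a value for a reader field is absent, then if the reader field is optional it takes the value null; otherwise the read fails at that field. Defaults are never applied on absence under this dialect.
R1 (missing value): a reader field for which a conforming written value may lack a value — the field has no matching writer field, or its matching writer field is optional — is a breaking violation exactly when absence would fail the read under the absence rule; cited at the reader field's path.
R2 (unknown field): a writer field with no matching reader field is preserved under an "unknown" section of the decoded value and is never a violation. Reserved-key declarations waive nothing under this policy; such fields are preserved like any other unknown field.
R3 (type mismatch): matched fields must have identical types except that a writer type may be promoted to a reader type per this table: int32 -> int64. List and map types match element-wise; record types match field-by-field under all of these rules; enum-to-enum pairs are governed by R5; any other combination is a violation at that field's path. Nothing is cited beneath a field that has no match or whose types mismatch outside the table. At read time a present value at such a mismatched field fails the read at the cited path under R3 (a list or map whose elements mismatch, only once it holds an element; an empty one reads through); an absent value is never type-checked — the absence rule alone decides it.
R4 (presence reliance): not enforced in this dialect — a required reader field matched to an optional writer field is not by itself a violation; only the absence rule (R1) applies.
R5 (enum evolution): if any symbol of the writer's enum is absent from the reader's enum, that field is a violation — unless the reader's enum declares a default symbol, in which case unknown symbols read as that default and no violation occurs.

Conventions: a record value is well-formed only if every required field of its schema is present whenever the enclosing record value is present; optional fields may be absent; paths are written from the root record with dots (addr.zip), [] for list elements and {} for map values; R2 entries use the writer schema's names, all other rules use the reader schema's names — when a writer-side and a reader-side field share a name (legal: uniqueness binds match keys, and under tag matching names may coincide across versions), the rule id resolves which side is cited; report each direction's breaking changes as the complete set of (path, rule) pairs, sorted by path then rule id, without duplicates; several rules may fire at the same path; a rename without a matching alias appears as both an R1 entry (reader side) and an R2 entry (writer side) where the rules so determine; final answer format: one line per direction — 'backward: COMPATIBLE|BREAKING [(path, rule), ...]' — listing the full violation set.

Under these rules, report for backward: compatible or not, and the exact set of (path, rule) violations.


backward: COMPATIBLE []

the writer's type comes first in each Profile pair
backward analysis of Profile with v2 as reader and v1 as writer:
  role: paired with writer role (Kind -> Kind; writer optional)
  scores: paired with writer scores (map<string, int64> -> map<string, int64>; writer required)
  addr: paired with writer addr (Audit -> Audit; writer required)
  blob: paired with writer blob (bytes -> bytes; writer optional)
  retries has no writer counterpart
  weight: paired with writer weight (float32 -> float32; writer optional)
  score: paired with writer score (float64 -> float64; writer optional)
  addr.rating: paired with writer addr.rating (float64 -> float64; writer optional)
  addr.checksum: paired with writer addr.checksum (bytes -> bytes; writer required)
  writer addr.factor: unknown to reader
  => no violations; backward on Profile: COMPATIBLE
remaining Profile differences; none change what is asked:
  added field retries to record Profile: optional int64, tag 28 (in v2 it sits immediately before weight) -> fires no rule on Profile, leaving the asked answer as it is
  removed field factor from record Audit (its key "factor" joins the reserved list) -> affects forward compatibility only, which is not asked


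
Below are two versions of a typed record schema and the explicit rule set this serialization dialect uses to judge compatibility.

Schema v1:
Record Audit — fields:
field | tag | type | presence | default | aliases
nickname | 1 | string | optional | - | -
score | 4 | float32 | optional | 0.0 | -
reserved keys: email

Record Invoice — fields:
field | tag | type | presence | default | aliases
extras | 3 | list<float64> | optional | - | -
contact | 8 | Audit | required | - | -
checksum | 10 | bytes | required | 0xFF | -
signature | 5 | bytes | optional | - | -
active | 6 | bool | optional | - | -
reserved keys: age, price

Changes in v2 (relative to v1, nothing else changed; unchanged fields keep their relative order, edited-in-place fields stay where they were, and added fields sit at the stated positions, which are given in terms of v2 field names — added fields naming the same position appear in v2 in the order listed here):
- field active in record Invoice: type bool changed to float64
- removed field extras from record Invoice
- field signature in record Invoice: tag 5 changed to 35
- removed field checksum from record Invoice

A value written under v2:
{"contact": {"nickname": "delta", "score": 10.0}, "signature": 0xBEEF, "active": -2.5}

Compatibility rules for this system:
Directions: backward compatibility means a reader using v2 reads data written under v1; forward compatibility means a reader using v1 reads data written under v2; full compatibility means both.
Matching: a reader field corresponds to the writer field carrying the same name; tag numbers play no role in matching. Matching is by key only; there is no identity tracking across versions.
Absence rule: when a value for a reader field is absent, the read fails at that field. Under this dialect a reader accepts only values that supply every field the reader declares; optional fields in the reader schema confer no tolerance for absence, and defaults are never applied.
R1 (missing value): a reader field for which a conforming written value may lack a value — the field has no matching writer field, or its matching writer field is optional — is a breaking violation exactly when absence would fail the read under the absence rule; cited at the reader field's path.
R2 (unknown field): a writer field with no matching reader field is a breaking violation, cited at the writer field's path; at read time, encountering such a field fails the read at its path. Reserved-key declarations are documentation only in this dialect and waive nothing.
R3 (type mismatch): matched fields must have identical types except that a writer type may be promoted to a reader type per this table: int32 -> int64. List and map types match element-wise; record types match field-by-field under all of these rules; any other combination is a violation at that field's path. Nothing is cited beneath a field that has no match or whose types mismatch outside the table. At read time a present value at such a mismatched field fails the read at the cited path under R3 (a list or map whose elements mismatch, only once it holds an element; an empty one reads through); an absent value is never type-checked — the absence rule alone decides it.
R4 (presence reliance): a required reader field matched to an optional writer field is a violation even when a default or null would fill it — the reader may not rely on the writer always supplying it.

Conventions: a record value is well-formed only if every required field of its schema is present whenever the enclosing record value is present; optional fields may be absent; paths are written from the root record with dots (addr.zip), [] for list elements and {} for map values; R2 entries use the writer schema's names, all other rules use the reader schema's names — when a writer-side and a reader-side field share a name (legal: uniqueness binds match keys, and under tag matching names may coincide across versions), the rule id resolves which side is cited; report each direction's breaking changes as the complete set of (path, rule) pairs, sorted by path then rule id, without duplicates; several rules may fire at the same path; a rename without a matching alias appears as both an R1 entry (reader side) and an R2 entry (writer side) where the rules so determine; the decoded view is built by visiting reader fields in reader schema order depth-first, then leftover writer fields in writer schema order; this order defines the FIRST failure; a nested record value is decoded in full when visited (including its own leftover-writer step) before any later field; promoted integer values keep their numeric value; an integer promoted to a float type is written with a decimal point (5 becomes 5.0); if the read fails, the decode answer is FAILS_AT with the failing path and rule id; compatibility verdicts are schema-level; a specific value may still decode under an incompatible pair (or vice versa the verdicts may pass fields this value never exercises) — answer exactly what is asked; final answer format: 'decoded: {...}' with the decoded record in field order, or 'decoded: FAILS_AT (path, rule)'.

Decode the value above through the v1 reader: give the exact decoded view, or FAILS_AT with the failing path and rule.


in Invoice below, arrows point writer -> reader
migrating the Invoice value to v1:
  read fails at extras under R1 (no fill)
  => FAILS_AT (extras, R1)
checking off the Invoice differences that do not matter here:
  field active in record Invoice: type bool changed to float64 -> matters for Invoice compatibility verdicts, not for this value's decode
  field signature in record Invoice: tag 5 changed to 35 -> fires no rule on Invoice under this dialect and leaves the result unchanged
  removed field checksum from record Invoice -> matters for Invoice compatibility verdicts, not for this value's decode

decoded: FAILS_AT (extras, R1)


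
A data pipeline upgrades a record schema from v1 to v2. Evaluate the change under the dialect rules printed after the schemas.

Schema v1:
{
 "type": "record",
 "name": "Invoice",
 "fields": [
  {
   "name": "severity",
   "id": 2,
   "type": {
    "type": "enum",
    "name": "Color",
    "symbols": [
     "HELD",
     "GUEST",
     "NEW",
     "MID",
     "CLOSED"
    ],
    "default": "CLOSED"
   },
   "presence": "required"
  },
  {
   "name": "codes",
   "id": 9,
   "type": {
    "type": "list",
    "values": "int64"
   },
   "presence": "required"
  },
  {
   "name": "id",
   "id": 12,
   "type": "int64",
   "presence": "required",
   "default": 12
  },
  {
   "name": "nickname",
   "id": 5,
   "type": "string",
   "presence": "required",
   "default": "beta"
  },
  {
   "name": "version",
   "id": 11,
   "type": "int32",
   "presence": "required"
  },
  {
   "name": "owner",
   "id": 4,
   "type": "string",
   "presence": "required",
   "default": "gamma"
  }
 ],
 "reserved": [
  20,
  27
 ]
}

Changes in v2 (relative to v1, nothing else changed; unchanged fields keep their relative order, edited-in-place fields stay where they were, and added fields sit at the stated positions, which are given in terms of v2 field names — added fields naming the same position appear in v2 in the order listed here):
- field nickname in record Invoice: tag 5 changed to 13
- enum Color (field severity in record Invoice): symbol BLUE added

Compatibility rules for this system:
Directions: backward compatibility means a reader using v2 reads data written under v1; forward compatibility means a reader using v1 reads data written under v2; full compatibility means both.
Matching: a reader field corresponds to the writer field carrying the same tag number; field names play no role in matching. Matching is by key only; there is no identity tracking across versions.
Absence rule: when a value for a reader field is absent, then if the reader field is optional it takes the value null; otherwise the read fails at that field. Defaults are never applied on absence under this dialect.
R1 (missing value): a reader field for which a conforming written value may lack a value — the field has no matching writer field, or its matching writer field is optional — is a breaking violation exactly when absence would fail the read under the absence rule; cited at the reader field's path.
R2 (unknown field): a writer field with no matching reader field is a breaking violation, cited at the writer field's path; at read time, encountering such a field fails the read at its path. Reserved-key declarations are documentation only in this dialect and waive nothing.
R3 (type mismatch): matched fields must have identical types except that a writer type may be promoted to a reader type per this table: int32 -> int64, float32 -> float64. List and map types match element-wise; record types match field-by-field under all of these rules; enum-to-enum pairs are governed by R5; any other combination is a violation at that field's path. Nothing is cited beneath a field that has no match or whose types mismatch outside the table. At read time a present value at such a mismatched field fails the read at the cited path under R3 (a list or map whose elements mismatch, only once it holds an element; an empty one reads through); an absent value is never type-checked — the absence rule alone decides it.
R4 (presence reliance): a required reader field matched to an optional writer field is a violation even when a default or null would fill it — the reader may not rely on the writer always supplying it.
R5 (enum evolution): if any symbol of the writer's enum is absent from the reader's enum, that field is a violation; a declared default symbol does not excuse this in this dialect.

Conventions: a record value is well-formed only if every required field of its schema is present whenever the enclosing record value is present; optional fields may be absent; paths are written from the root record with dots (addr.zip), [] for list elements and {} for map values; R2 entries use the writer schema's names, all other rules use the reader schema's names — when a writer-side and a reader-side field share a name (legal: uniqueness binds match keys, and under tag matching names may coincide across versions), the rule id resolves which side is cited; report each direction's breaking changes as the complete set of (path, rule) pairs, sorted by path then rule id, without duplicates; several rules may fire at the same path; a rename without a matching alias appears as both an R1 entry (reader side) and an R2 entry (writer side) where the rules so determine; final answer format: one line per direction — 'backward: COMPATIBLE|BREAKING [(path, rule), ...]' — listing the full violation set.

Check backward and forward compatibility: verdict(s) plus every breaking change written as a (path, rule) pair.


backward: BREAKING [(nickname, R1), (nickname, R2)]; forward: BREAKING [(nickname, R1), (nickname, R2), (severity, R5)]

each type pair in Invoice: writer, then reader
checking backward for Invoice: reader v2 against writer v1:
  severity: Color -> Color, writer required; from severity
  codes: list<int64> -> list<int64>, writer required; from codes
  id: int64 -> int64, writer required; from id
  no writer field matches reader nickname
  version: int32 -> int32, writer required; from version
  owner: string -> string, writer required; from owner
  nickname (writer side), unknown to reader
  violation R1 at nickname
  violation R2 at nickname
  backward on Invoice therefore BREAKING (2)
checking forward for Invoice: reader v1 against writer v2:
  severity: Color -> Color, writer required; from severity
  codes: list<int64> -> list<int64>, writer required; from codes
  id: int64 -> int64, writer required; from id
  no writer field matches reader nickname
  version: int32 -> int32, writer required; from version
  owner: string -> string, writer required; from owner
  nickname (writer side), unknown to reader
  violation R1 at nickname
  violation R2 at nickname
  violation R5 at severity
  forward on Invoice therefore BREAKING (3)


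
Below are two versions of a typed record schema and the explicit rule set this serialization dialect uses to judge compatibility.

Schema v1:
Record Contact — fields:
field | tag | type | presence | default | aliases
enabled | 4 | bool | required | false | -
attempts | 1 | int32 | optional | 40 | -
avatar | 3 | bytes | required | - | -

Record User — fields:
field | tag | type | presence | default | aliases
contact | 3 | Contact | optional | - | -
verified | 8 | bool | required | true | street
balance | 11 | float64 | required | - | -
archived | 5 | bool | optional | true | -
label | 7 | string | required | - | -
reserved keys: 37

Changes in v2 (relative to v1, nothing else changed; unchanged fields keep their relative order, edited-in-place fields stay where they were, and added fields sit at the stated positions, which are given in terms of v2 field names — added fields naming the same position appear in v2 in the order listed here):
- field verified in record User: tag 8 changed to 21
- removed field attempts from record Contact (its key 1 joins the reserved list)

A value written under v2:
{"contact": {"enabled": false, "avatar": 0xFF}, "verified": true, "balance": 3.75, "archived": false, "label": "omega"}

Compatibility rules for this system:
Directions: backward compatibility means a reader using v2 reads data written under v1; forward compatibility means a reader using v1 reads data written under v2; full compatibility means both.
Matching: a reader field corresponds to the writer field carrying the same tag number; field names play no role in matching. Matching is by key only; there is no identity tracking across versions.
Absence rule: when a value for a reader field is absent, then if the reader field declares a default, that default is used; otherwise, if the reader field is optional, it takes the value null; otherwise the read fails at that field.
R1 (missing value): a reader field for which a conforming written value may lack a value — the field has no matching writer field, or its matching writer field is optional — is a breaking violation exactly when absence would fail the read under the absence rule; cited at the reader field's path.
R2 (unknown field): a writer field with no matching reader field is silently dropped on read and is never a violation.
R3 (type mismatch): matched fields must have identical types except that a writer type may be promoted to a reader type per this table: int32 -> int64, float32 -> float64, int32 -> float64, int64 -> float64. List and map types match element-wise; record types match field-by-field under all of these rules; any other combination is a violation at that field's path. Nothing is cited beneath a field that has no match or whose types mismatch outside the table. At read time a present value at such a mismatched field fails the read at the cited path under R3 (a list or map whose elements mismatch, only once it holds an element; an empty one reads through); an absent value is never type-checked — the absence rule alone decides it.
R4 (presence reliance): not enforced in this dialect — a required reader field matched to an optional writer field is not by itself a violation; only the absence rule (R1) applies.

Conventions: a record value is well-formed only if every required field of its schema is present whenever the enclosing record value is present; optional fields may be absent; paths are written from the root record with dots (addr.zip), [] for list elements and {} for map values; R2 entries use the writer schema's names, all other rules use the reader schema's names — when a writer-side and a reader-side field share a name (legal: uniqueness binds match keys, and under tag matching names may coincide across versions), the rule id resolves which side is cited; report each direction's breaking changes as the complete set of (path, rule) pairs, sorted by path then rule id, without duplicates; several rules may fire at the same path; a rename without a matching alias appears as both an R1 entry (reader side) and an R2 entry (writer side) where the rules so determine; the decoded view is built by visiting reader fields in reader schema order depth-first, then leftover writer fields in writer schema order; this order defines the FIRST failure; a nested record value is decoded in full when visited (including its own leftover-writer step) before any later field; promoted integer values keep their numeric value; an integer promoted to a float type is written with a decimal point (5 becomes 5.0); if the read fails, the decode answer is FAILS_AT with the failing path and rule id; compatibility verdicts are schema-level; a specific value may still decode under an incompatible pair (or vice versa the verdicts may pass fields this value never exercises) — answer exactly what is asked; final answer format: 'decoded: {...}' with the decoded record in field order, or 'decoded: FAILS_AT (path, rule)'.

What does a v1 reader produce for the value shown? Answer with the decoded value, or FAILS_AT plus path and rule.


decoded: {"contact": {"enabled": false, "attempts": 40, "avatar": 0xFF}, "verified": true, "balance": 3.75, "archived": false, "label": "omega"}

the writer's type comes first in each User pair
decode walk for User under reader schema v1:
  contact.enabled := false
  contact.attempts := 40 (absent -> default)
  contact.avatar := 0xFF
  verified := true (absent -> default)
  balance := 3.75
  archived := false
  label := "omega"
  writer verified: unknown -> dropped
  => decoded: {"contact": {"enabled": false, "attempts": 40, "avatar": 0xFF}, "verified": true, "balance": 3.75, "archived": false, "label": "omega"}
the other User changes do not affect what is asked:
  field verified in record User: tag 8 changed to 21 -> inert under this dialect — no rule fires on User and the result does not move
  removed field attempts from record Contact (its key 1 joins the reserved list) -> inert under this dialect — no rule fires on User and the result does not move


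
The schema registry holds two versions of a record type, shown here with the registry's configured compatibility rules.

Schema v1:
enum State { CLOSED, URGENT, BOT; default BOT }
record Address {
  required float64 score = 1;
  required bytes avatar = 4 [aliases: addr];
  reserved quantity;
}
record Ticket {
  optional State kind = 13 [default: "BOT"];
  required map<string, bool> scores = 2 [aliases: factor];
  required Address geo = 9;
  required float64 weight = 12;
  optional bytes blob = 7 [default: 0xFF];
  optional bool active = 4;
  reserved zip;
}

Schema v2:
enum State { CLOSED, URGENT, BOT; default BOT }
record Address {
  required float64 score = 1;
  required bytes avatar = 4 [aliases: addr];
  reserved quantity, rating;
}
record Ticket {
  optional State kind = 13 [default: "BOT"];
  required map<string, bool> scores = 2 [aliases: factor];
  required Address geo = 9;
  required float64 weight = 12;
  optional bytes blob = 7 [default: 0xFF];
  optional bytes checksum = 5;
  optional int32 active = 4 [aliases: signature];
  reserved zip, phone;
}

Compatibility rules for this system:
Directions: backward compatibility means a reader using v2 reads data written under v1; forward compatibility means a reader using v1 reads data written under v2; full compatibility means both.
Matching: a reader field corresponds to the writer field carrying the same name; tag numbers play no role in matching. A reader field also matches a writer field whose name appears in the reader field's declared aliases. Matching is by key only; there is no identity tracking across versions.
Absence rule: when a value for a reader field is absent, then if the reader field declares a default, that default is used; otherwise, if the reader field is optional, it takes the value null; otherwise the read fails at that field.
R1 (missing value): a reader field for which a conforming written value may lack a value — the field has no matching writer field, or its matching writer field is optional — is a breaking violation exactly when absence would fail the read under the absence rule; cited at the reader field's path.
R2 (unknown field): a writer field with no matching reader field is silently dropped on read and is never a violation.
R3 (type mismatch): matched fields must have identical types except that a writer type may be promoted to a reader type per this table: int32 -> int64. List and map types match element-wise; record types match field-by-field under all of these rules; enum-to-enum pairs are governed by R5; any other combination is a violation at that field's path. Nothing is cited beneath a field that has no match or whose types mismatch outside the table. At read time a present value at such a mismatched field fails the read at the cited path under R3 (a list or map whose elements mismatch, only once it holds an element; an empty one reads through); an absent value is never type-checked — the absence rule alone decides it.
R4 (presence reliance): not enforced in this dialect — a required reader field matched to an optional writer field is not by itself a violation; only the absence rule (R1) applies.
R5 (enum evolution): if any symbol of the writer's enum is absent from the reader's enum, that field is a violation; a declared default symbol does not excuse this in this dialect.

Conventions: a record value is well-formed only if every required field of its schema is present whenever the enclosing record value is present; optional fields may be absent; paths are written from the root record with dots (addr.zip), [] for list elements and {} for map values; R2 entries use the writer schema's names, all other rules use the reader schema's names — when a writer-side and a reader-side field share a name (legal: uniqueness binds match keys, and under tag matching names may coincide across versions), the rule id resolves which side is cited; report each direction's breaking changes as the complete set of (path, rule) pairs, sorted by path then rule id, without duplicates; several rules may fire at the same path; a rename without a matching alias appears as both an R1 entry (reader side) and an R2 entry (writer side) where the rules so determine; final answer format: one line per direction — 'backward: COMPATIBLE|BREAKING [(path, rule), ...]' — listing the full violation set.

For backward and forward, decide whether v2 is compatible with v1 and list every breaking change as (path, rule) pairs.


backward: BREAKING [(active, R3)]; forward: BREAKING [(active, R3)]

the writer's type comes first in each Ticket pair
checking backward for Ticket: reader v2 against writer v1:
  kind <- kind (State -> State, writer optional)
  scores <- scores (map<string, bool> -> map<string, bool>, writer required)
  geo <- geo (Address -> Address, writer required)
  weight <- weight (float64 -> float64, writer required)
  blob <- blob (bytes -> bytes, writer optional)
  checksum: no writer match
  active <- active (bool -> int32, writer optional)
  geo.score <- geo.score (float64 -> float64, writer required)
  geo.avatar <- geo.avatar (bytes -> bytes, writer required)
  rule R3 violated at active
  => backward verdict for Ticket: BREAKING, 1 violation(s)
checking forward for Ticket: reader v1 against writer v2:
  kind <- kind (State -> State, writer optional)
  scores <- scores (map<string, bool> -> map<string, bool>, writer required)
  geo <- geo (Address -> Address, writer required)
  weight <- weight (float64 -> float64, writer required)
  blob <- blob (bytes -> bytes, writer optional)
  active <- active (int32 -> bool, writer optional)
  writer field checksum has no reader counterpart
  geo.score <- geo.score (float64 -> float64, writer required)
  geo.avatar <- geo.avatar (bytes -> bytes, writer required)
  rule R3 violated at active
  => forward verdict for Ticket: BREAKING, 1 violation(s)


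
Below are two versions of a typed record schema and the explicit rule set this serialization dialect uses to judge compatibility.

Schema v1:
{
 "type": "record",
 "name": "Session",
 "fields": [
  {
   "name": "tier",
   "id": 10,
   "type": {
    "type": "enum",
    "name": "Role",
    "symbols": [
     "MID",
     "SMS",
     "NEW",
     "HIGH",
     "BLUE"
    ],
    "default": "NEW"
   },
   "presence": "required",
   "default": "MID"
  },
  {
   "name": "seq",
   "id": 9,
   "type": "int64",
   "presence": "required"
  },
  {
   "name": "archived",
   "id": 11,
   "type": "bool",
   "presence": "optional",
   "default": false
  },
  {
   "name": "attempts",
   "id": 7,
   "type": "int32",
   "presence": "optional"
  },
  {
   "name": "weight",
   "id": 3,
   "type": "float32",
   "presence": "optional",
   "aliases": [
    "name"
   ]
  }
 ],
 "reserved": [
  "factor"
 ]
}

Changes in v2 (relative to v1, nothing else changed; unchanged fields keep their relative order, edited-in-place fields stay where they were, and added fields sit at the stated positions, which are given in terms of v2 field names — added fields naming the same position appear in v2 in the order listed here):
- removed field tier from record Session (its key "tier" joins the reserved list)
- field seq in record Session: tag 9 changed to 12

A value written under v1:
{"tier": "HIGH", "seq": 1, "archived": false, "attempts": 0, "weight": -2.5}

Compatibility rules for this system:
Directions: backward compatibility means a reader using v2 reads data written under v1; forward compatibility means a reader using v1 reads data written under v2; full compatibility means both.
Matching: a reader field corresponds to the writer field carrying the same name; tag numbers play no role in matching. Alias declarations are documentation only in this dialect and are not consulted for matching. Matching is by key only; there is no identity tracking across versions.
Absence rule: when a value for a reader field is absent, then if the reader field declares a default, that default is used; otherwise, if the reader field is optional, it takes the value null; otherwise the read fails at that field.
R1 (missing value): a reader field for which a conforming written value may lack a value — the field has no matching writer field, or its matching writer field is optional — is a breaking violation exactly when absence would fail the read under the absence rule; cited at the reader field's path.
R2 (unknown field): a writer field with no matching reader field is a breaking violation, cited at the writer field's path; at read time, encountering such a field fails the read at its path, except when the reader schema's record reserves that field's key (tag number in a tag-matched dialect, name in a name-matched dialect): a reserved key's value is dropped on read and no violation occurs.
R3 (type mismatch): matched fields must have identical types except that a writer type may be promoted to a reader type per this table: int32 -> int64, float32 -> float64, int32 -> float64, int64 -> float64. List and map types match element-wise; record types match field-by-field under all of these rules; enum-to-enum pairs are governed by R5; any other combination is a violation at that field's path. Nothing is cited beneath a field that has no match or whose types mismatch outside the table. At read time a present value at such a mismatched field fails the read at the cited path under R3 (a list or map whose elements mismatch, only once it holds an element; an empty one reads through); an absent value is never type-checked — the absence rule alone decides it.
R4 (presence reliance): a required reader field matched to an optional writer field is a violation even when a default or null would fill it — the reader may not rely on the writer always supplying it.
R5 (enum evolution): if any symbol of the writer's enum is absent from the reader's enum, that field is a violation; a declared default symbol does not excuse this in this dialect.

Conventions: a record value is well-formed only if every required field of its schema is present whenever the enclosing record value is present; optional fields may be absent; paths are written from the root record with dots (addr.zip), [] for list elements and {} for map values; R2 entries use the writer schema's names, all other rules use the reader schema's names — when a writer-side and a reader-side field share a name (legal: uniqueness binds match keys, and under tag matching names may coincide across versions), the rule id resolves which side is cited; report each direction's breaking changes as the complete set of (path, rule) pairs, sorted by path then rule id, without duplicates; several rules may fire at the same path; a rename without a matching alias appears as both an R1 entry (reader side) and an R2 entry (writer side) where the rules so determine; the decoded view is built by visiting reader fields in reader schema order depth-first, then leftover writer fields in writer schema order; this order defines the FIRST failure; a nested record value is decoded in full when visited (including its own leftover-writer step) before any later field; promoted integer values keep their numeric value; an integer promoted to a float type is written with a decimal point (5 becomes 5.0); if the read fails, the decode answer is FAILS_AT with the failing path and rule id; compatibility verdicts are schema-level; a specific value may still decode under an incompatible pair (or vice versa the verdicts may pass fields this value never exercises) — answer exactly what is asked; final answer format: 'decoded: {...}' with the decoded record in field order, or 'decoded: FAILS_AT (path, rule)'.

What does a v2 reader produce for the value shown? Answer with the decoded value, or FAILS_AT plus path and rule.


decoded: {"seq": 1, "archived": false, "attempts": 0, "weight": -2.5}

in Session below, arrows point writer -> reader
migrating the Session value to v2:
  seq := 1
  archived := false
  attempts := 0
  weight := -2.5
  writer tier: reserved -> dropped
  => decoded: {"seq": 1, "archived": false, "attempts": 0, "weight": -2.5}
ruling out the remaining Session differences:
  field seq in record Session: tag 9 changed to 12 -> fires no rule on Session under this dialect and leaves the result unchanged
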